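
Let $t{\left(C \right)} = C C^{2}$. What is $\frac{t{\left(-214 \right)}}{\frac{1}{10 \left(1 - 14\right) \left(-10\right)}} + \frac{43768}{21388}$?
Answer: $- \frac{68123171167458}{5347} \approx -1.274 \cdot 10^{10}$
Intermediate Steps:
$t{\left(C \right)} = C^{3}$
$\frac{t{\left(-214 \right)}}{\frac{1}{10 \left(1 - 14\right) \left(-10\right)}} + \frac{43768}{21388} = \frac{\left(-214\right)^{3}}{\frac{1}{10 \left(1 - 14\right) \left(-10\right)}} + \frac{43768}{21388} = - \frac{9800344}{\frac{1}{10 \left(1 - 14\right) \left(-10\right)}} + 43768 \cdot \frac{1}{21388} = - \frac{9800344}{\frac{1}{10 \left(-13\right) \left(-10\right)}} + \frac{10942}{5347} = - \frac{9800344}{\frac{1}{\left(-130\right) \left(-10\right)}} + \frac{10942}{5347} = - \frac{9800344}{\frac{1}{1300}} + \frac{10942}{5347} = - 9800344 \frac{1}{\frac{1}{1300}} + \frac{10942}{5347} = \left(-9800344\right) 1300 + \frac{10942}{5347} = -12740447200 + \frac{10942}{5347} = - \frac{68123171167458}{5347}$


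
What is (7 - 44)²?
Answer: 1369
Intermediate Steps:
(7 - 44)² = (-37)² = 1369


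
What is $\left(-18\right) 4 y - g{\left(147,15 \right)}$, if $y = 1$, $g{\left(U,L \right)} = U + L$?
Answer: $-234$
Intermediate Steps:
$g{\left(U,L \right)} = L + U$
$\left(-18\right) 4 y - g{\left(147,15 \right)} = \left(-18\right) 4 \cdot 1 - \left(15 + 147\right) = \left(-72\right) 1 - 162 = -72 - 162 = -234$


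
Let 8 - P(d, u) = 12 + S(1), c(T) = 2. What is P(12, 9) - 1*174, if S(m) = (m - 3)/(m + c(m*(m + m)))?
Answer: -532/3 ≈ -177.33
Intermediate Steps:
S(m) = (-3 + m)/(2 + m) (S(m) = (m - 3)/(m + 2) = (-3 + m)/(2 + m))
P(d, u) = -10/3 (P(d, u) = 8 - (12 + (-3 + 1)/(2 + 1)) = 8 - (12 - 2/3) = 8 - (12 + (⅓)*(-2)) = 8 - (12 - ⅔) = 8 - 1*34/3 = 8 - 34/3 = -10/3)
P(12, 9) - 1*174 = -10/3 - 1*174 = -10/3 - 174 = -532/3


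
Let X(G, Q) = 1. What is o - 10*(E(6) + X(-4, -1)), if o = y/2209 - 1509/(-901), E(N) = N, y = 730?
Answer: -135330519/1990309 ≈ -67.995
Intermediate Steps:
o = 3991111/1990309 (o = 730/2209 - 1509/(-901) = 730*(1/2209) - 1509*(-1/901) = 730/2209 + 1509/901 = 3991111/1990309 ≈ 2.0053)
o - 10*(E(6) + X(-4, -1)) = 3991111/1990309 - 10*(6 + 1) = 3991111/1990309 - 10*7 = 3991111/1990309 - 1*70 = 3991111/1990309 - 70 = -135330519/1990309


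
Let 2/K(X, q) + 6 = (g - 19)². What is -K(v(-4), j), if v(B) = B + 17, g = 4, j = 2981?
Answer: -2/219 ≈ -0.0091324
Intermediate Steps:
v(B) = 17 + B
K(X, q) = 2/219 (K(X, q) = 2/(-6 + (4 - 19)²) = 2/(-6 + (-15)²) = 2/(-6 + 225) = 2/219)
-K(v(-4), j) = -1*2/219 = -2/219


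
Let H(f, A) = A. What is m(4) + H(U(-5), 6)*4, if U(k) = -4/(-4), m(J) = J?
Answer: 28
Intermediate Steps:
U(k) = 1 (U(k) = -4*(-¼) = 1)
m(4) + H(U(-5), 6)*4 = 4 + 6*4 = 4 + 24 = 28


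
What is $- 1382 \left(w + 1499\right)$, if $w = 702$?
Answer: $-3041782$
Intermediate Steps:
$- 1382 \left(w + 1499\right) = - 1382 \left(702 + 1499\right) = \left(-1382\right) 2201 = -3041782$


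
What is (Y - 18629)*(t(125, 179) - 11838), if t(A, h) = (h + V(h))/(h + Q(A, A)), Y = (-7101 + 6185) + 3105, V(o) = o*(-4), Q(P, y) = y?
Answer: 7396538895/38 ≈ 1.9465e+8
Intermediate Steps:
V(o) = -4*o
Y = 2189 (Y = -916 + 3105 = 2189)
t(A, h) = -3*h/(A + h) (t(A, h) = (h - 4*h)/(h + A) = (-3*h)/(A + h) = -3*h/(A + h))
(Y - 18629)*(t(125, 179) - 11838) = (2189 - 18629)*(-3*179/(125 + 179) - 11838) = -16440*(-3*179/304 - 11838) = -16440*(-3*179*1/304 - 11838) = -16440*(-537/304 - 11838) = -16440*(-3599289/304) = 7396538895/38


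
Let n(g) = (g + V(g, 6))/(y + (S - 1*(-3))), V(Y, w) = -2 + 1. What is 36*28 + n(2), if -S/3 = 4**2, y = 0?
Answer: 45359/45 ≈ 1008.0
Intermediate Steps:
V(Y, w) = -1
S = -48 (S = -3*4**2 = -3*16 = -48)
n(g) = 1/45 - g/45 (n(g) = (g - 1)/(0 + (-48 - 1*(-3))) = (-1 + g)/(0 + (-48 + 3)) = (-1 + g)/(0 - 45) = (-1 + g)/(-45) = (-1 + g)*(-1/45) = 1/45 - g/45)
36*28 + n(2) = 36*28 + (1/45 - 1/45*2) = 1008 + (1/45 - 2/45) = 1008 - 1/45 = 45359/45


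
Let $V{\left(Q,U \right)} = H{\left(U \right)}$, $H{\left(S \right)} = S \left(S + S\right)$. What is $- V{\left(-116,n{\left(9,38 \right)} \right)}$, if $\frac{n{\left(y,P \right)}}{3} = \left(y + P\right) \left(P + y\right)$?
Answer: $-87834258$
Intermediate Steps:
$n{\left(y,P \right)} = 3 \left(P + y\right)^{2}$ ($n{\left(y,P \right)} = 3 \left(y + P\right) \left(P + y\right) = 3 \left(P + y\right) \left(P + y\right) = 3 \left(P + y\right)^{2}$)
$H{\left(S \right)} = 2 S^{2}$ ($H{\left(S \right)} = S 2 S = 2 S^{2}$)
$V{\left(Q,U \right)} = 2 U^{2}$
$- V{\left(-116,n{\left(9,38 \right)} \right)} = - 2 \left(3 \left(38 + 9\right)^{2}\right)^{2} = - 2 \left(3 \cdot 47^{2}\right)^{2} = - 2 \left(3 \cdot 2209\right)^{2} = - 2 \cdot 6627^{2} = - 2 \cdot 43917129 = \left(-1\right) 87834258 = -87834258$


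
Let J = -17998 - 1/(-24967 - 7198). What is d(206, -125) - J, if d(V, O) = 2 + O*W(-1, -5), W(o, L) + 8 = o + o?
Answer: 619176249/32165 ≈ 19250.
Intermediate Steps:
W(o, L) = -8 + 2*o (W(o, L) = -8 + (o + o) = -8 + 2*o)
d(V, O) = 2 - 10*O (d(V, O) = 2 + O*(-8 + 2*(-1)) = 2 + O*(-8 - 2) = 2 + O*(-10) = 2 - 10*O)
J = -578905669/32165 (J = -17998 - 1/(-32165) = -17998 - 1*(-1/32165) = -17998 + 1/32165 = -578905669/32165 ≈ -17998.)
d(206, -125) - J = (2 - 10*(-125)) - 1*(-578905669/32165) = (2 + 1250) + 578905669/32165 = 1252 + 578905669/32165 = 619176249/32165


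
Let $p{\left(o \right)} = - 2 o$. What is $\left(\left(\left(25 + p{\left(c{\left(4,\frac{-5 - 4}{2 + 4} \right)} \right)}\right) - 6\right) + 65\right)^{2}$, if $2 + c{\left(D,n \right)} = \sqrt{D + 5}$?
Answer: $6724$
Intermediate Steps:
$c{\left(D,n \right)} = -2 + \sqrt{5 + D}$ ($c{\left(D,n \right)} = -2 + \sqrt{D + 5} = -2 + \sqrt{5 + D}$)
$\left(\left(\left(25 + p{\left(c{\left(4,\frac{-5 - 4}{2 + 4} \right)} \right)}\right) - 6\right) + 65\right)^{2} = \left(\left(\left(25 - 2 \left(-2 + \sqrt{5 + 4}\right)\right) - 6\right) + 65\right)^{2} = \left(\left(\left(25 - 2 \left(-2 + \sqrt{9}\right)\right) - 6\right) + 65\right)^{2} = \left(\left(\left(25 - 2 \left(-2 + 3\right)\right) - 6\right) + 65\right)^{2} = \left(\left(\left(25 - 2\right) - 6\right) + 65\right)^{2} = \left(\left(23 - 6\right) + 65\right)^{2} = \left(17 + 65\right)^{2} = 82^{2} = 6724$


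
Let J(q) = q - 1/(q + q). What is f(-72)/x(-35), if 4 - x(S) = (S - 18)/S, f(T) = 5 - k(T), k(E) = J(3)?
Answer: 455/522 ≈ 0.87165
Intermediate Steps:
J(q) = q - 1/(2*q)
k(E) = 17/6 (k(E) = 3 - 1/2/3 = 3 - 1/2*1/3 = 3 - 1/6 = 17/6)
f(T) = 13/6 (f(T) = 5 - 1*17/6 = 5 - 17/6 = 13/6)
x(S) = 4 - (-18 + S)/S (x(S) = 4 - (S - 18)/S = 4 - (-18 + S)/S)
f(-72)/x(-35) = 13/(6*(3 + 18/(-35))) = 13/(6*(3 + 18*(-1/35))) = 13/(6*(3 - 18/35)) = 13/(6*(87/35)) = (13/6)*(35/87) = 455/522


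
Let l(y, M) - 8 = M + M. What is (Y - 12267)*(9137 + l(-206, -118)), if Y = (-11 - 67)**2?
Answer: -55084347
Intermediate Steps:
Y = 6084 (Y = (-78)**2 = 6084)
l(y, M) = 8 + 2*M (l(y, M) = 8 + (M + M) = 8 + 2*M)
(Y - 12267)*(9137 + l(-206, -118)) = (6084 - 12267)*(9137 + (8 + 2*(-118))) = -6183*(9137 + (8 - 236)) = -6183*(9137 - 228) = -6183*8909 = -55084347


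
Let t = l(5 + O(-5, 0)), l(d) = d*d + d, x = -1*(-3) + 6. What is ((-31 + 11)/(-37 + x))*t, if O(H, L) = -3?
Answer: 30/7 ≈ 4.2857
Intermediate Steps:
x = 9 (x = 3 + 6 = 9)
l(d) = d + d² (l(d) = d² + d = d + d²)
t = 6 (t = (5 - 3)*(1 + (5 - 3)) = 2*(1 + 2) = 2*3 = 6)
((-31 + 11)/(-37 + x))*t = ((-31 + 11)/(-37 + 9))*6 = -20/(-28)*6 = -20*(-1/28)*6 = (5/7)*6 = 30/7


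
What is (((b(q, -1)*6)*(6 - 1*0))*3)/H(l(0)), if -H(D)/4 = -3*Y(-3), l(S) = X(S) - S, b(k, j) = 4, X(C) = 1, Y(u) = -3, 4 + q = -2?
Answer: -12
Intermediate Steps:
q = -6 (q = -4 - 2 = -6)
l(S) = 1 - S
H(D) = -36 (H(D) = -(-12)*(-3) = -4*9 = -36)
(((b(q, -1)*6)*(6 - 1*0))*3)/H(l(0)) = (((4*6)*(6 - 1*0))*3)/(-36) = ((24*(6 + 0))*3)*(-1/36) = ((24*6)*3)*(-1/36) = (144*3)*(-1/36) = 432*(-1/36) = -12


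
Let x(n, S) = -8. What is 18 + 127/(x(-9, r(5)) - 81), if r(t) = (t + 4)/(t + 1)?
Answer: 1475/89 ≈ 16.573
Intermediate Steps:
r(t) = (4 + t)/(1 + t)
18 + 127/(x(-9, r(5)) - 81) = 18 + 127/(-8 - 81) = 18 + 127/(-89) = 18 + 127*(-1/89) = 18 - 127/89 = 1475/89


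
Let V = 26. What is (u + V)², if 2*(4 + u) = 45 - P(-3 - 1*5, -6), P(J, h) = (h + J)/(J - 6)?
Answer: 1936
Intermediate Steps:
P(J, h) = (J + h)/(-6 + J)
u = 18 (u = -4 + (45 - ((-3 - 1*5) - 6)/(-6 + (-3 - 1*5)))/2 = -4 + (45 - ((-3 - 5) - 6)/(-6 + (-3 - 5)))/2 = -4 + (45 - (-8 - 6)/(-6 - 8))/2 = -4 + (45 - (-14)/(-14))/2 = -4 + (45 - (-1)*(-14)/14)/2 = -4 + (45 - 1*1)/2 = -4 + (45 - 1)/2 = -4 + (½)*44 = -4 + 22 = 18)
(u + V)² = (18 + 26)² = 44² = 1936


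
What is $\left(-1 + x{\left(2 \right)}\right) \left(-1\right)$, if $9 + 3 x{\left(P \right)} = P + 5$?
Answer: $\frac{5}{3} \approx 1.6667$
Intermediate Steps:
$x{\left(P \right)} = - \frac{4}{3} + \frac{P}{3}$ ($x{\left(P \right)} = -3 + \frac{P + 5}{3} = -3 + \frac{5 + P}{3} = -3 + \left(\frac{5}{3} + \frac{P}{3}\right) = - \frac{4}{3} + \frac{P}{3}$)
$\left(-1 + x{\left(2 \right)}\right) \left(-1\right) = \left(-1 + \left(- \frac{4}{3} + \frac{1}{3} \cdot 2\right)\right) \left(-1\right) = \left(-1 + \left(- \frac{4}{3} + \frac{2}{3}\right)\right) \left(-1\right) = \left(-1 - \frac{2}{3}\right) \left(-1\right) = \left(- \frac{5}{3}\right) \left(-1\right) = \frac{5}{3}$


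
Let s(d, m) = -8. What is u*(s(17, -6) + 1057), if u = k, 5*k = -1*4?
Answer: -4196/5 ≈ -839.20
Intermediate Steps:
k = -⅘ (k = (-1*4)/5 = (⅕)*(-4) = -⅘ ≈ -0.80000)
u = -⅘ ≈ -0.80000
u*(s(17, -6) + 1057) = -4*(-8 + 1057)/5 = -⅘*1049 = -4196/5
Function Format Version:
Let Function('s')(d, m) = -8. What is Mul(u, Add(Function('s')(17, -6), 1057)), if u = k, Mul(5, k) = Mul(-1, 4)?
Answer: Rational(-4196, 5) ≈ -839.20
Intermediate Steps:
k = Rational(-4, 5) (k = Mul(Rational(1, 5), Mul(-1, 4)) = Mul(Rational(1, 5), -4) = Rational(-4, 5) ≈ -0.80000)
u = Rational(-4, 5) ≈ -0.80000
Mul(u, Add(Function('s')(17, -6), 1057)) = Mul(Rational(-4, 5), Add(-8, 1057)) = Mul(Rational(-4, 5), 1049) = Rational(-4196, 5)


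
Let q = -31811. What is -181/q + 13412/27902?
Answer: 30835671/63399323 ≈ 0.48637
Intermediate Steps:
-181/q + 13412/27902 = -181/(-31811) + 13412/27902 = -181*(-1/31811) + 13412*(1/27902) = 181/31811 + 958/1993 = 30835671/63399323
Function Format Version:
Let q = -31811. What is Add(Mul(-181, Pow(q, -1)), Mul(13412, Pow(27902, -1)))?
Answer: Rational(30835671, 63399323) ≈ 0.48637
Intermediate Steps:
Add(Mul(-181, Pow(q, -1)), Mul(13412, Pow(27902, -1))) = Add(Mul(-181, Pow(-31811, -1)), Mul(13412, Pow(27902, -1))) = Add(Mul(-181, Rational(-1, 31811)), Mul(13412, Rational(1, 27902))) = Add(Rational(181, 31811), Rational(958, 1993)) = Rational(30835671, 63399323)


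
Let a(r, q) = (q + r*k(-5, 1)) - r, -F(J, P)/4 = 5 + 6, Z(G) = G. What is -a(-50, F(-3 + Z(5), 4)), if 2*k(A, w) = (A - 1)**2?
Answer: 894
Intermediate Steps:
k(A, w) = (-1 + A)**2/2 (k(A, w) = (A - 1)**2/2 = (-1 + A)**2/2)
F(J, P) = -44 (F(J, P) = -4*(5 + 6) = -4*11 = -44)
a(r, q) = q + 17*r (a(r, q) = (q + r*((-1 - 5)**2/2)) - r = (q + r*((1/2)*(-6)**2)) - r = (q + r*((1/2)*36)) - r = (q + r*18) - r = (q + 18*r) - r = q + 17*r)
-a(-50, F(-3 + Z(5), 4)) = -(-44 + 17*(-50)) = -(-44 - 850) = -1*(-894) = 894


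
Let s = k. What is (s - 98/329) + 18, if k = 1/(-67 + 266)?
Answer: 165615/9353 ≈ 17.707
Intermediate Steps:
k = 1/199 ≈ 0.0050251
s = 1/199 ≈ 0.0050251
(s - 98/329) + 18 = (1/199 - 98/329) + 18 = (1/199 - 98*1/329) + 18 = (1/199 - 14/47) + 18 = -2739/9353 + 18 = 165615/9353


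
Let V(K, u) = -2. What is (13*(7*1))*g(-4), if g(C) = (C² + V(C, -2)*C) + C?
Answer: 1820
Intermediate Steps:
g(C) = C² - C (g(C) = (C² - 2*C) + C = C² - C)
(13*(7*1))*g(-4) = (13*(7*1))*(-4*(-1 - 4)) = (13*7)*(-4*(-5)) = 91*20 = 1820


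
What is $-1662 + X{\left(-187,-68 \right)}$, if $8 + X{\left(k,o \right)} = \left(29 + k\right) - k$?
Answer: $-1641$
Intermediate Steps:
$X{\left(k,o \right)} = 21$ ($X{\left(k,o \right)} = -8 + \left(\left(29 + k\right) - k\right) = -8 + 29 = 21$)
$-1662 + X{\left(-187,-68 \right)} = -1662 + 21 = -1641$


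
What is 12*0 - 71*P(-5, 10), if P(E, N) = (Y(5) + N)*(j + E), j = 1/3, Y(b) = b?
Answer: 4970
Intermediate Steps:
j = ⅓ ≈ 0.33333
P(E, N) = (5 + N)*(⅓ + E)
12*0 - 71*P(-5, 10) = 12*0 - 71*(5/3 + 5*(-5) + (⅓)*10 - 5*10) = 0 - 71*(5/3 - 25 + 10/3 - 50) = 0 - 71*(-70) = 0 + 4970 = 4970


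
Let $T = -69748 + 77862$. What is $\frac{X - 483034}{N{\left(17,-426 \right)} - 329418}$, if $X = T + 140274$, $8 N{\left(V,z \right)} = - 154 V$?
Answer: $\frac{1338584}{1318981} \approx 1.0149$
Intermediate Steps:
$T = 8114$
$N{\left(V,z \right)} = - \frac{77 V}{4}$ ($N{\left(V,z \right)} = \frac{\left(-154\right) V}{8} = - \frac{77 V}{4}$)
$X = 148388$ ($X = 8114 + 140274 = 148388$)
$\frac{X - 483034}{N{\left(17,-426 \right)} - 329418} = \frac{148388 - 483034}{\left(- \frac{77}{4}\right) 17 - 329418} = - \frac{334646}{- \frac{1309}{4} - 329418} = - \frac{334646}{- \frac{1318981}{4}} = \left(-334646\right) \left(- \frac{4}{1318981}\right) = \frac{1338584}{1318981}$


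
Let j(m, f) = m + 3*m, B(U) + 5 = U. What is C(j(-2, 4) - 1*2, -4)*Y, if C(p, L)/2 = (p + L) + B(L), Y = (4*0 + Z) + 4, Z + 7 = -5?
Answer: 368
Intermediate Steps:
Z = -12 (Z = -7 - 5 = -12)
B(U) = -5 + U
j(m, f) = 4*m
Y = -8 (Y = (4*0 - 12) + 4 = (0 - 12) + 4 = -12 + 4 = -8)
C(p, L) = -10 + 2*p + 4*L (C(p, L) = 2*((p + L) + (-5 + L)) = 2*((L + p) + (-5 + L)) = 2*(-5 + p + 2*L) = -10 + 2*p + 4*L)
C(j(-2, 4) - 1*2, -4)*Y = (-10 + 2*(4*(-2) - 1*2) + 4*(-4))*(-8) = (-10 + 2*(-8 - 2) - 16)*(-8) = (-10 + 2*(-10) - 16)*(-8) = (-10 - 20 - 16)*(-8) = -46*(-8) = 368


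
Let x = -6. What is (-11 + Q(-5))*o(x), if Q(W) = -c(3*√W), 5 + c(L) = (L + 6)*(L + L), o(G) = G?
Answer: -504 + 216*I*√5 ≈ -504.0 + 482.99*I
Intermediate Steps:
c(L) = -5 + 2*L*(6 + L) (c(L) = -5 + (L + 6)*(L + L) = -5 + (6 + L)*(2*L) = -5 + 2*L*(6 + L))
Q(W) = 5 - 36*√W - 18*W (Q(W) = -(-5 + 2*(3*√W)² + 12*(3*√W)) = -(-5 + 2*(9*W) + 36*√W) = -(-5 + 18*W + 36*√W) = 5 - 36*√W - 18*W)
(-11 + Q(-5))*o(x) = (-11 + (5 - 36*I*√5 - 18*(-5)))*(-6) = (-11 + (5 - 36*I*√5 + 90))*(-6) = (-11 + (95 - 36*I*√5))*(-6) = (84 - 36*I*√5)*(-6) = -504 + 216*I*√5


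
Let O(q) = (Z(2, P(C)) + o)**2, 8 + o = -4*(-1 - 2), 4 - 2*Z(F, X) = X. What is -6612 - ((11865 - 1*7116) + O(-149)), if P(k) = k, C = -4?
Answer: -11425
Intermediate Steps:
Z(F, X) = 2 - X/2
o = 4 (o = -8 - 4*(-1 - 2) = -8 - 4*(-3) = -8 + 12 = 4)
O(q) = 64 (O(q) = ((2 - 1/2*(-4)) + 4)**2 = ((2 + 2) + 4)**2 = (4 + 4)**2 = 8**2 = 64)
-6612 - ((11865 - 1*7116) + O(-149)) = -6612 - ((11865 - 1*7116) + 64) = -6612 - ((11865 - 7116) + 64) = -6612 - (4749 + 64) = -6612 - 1*4813 = -6612 - 4813 = -11425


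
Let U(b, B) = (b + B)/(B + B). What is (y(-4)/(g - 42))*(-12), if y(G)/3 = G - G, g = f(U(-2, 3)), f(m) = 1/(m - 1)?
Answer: 0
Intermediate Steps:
U(b, B) = (B + b)/(2*B) (U(b, B) = (B + b)/((2*B)) = (B + b)*(1/(2*B)) = (B + b)/(2*B))
f(m) = 1/(-1 + m)
g = -6/5 (g = 1/(-1 + (½)*(3 - 2)/3) = 1/(-1 + (½)*(⅓)*1) = 1/(-1 + ⅙) = 1/(-⅚) = -6/5 ≈ -1.2000)
y(G) = 0 (y(G) = 3*(G - G) = 3*0 = 0)
(y(-4)/(g - 42))*(-12) = (0/(-6/5 - 42))*(-12) = (0/(-216/5))*(-12) = -5/216*0*(-12) = 0*(-12) = 0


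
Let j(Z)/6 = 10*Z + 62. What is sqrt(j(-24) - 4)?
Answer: 4*I*sqrt(67) ≈ 32.741*I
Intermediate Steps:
j(Z) = 372 + 60*Z (j(Z) = 6*(10*Z + 62) = 6*(62 + 10*Z) = 372 + 60*Z)
sqrt(j(-24) - 4) = sqrt((372 + 60*(-24)) - 4) = sqrt((372 - 1440) - 4) = sqrt(-1068 - 4) = sqrt(-1072) = 4*I*sqrt(67)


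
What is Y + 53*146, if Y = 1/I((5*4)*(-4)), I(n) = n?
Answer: 619039/80 ≈ 7738.0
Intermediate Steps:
Y = -1/80 (Y = 1/((5*4)*(-4)) = 1/(20*(-4)) = 1/(-80) = -1/80 ≈ -0.012500)
Y + 53*146 = -1/80 + 53*146 = -1/80 + 7738 = 619039/80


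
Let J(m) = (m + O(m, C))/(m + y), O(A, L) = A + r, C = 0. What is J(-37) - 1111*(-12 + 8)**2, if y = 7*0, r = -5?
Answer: -657633/37 ≈ -17774.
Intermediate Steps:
O(A, L) = -5 + A (O(A, L) = A - 5 = -5 + A)
y = 0
J(m) = (-5 + 2*m)/m (J(m) = (m + (-5 + m))/(m + 0) = (-5 + 2*m)/m)
J(-37) - 1111*(-12 + 8)**2 = (2 - 5/(-37)) - 1111*(-12 + 8)**2 = (2 - 5*(-1/37)) - 1111*(-4)**2 = (2 + 5/37) - 1111*16 = 79/37 - 17776 = -657633/37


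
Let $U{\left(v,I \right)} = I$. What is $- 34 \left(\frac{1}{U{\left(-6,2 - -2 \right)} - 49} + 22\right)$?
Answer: $- \frac{33626}{45} \approx -747.24$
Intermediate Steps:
$- 34 \left(\frac{1}{U{\left(-6,2 - -2 \right)} - 49} + 22\right) = - 34 \left(\frac{1}{\left(2 - -2\right) - 49} + 22\right) = - 34 \left(\frac{1}{\left(2 + 2\right) - 49} + 22\right) = - 34 \left(\frac{1}{4 - 49} + 22\right) = - 34 \left(\frac{1}{-45} + 22\right) = - 34 \left(- \frac{1}{45} + 22\right) = \left(-34\right) \frac{989}{45} = - \frac{33626}{45}$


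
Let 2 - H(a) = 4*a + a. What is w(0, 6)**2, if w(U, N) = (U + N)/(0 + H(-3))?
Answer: 36/289 ≈ 0.12457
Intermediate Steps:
H(a) = 2 - 5*a (H(a) = 2 - (4*a + a) = 2 - 5*a)
w(U, N) = N/17 + U/17 (w(U, N) = (U + N)/(0 + (2 - 5*(-3))) = (N + U)/(0 + (2 + 15)) = (N + U)/(0 + 17) = (N + U)/17 = (N + U)*(1/17) = N/17 + U/17)
w(0, 6)**2 = ((1/17)*6 + (1/17)*0)**2 = (6/17 + 0)**2 = (6/17)**2 = 36/289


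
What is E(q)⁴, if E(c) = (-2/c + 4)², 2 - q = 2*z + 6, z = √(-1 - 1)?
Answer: (-36101183*I + 112430304*√2)/(16*(17*I + 56*√2)) ≈ 1.1411e+5 - 52984.0*I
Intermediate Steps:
z = I*√2 (z = √(-2) = I*√2 ≈ 1.4142*I)
q = -4 - 2*I*√2 (q = 2 - (2*(I*√2) + 6) = 2 - (2*I*√2 + 6) = 2 - (6 + 2*I*√2) = 2 + (-6 - 2*I*√2) = -4 - 2*I*√2 ≈ -4.0 - 2.8284*I)
E(c) = (4 - 2/c)²
E(q)⁴ = (4*(-1 + 2*(-4 - 2*I*√2))²/(-4 - 2*I*√2)²)⁴ = (4*(-1 + (-8 - 4*I*√2))²/(-4 - 2*I*√2)²)⁴ = (4*(-9 - 4*I*√2)²/(-4 - 2*I*√2)²)⁴ = 256*(-9 - 4*I*√2)⁸/(-4 - 2*I*√2)⁸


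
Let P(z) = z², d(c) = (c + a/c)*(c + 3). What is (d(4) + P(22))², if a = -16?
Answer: 234256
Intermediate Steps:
d(c) = (3 + c)*(c - 16/c) (d(c) = (c - 16/c)*(c + 3) = (c - 16/c)*(3 + c) = (3 + c)*(c - 16/c))
(d(4) + P(22))² = ((-16 + 4² - 48/4 + 3*4) + 22²)² = ((-16 + 16 - 48*¼ + 12) + 484)² = ((-16 + 16 - 12 + 12) + 484)² = (0 + 484)² = 484² = 234256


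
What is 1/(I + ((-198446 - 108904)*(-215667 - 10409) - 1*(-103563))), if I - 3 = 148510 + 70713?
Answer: 1/69484781389 ≈ 1.4392e-11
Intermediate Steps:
I = 219226 (I = 3 + (148510 + 70713) = 3 + 219223 = 219226)
1/(I + ((-198446 - 108904)*(-215667 - 10409) - 1*(-103563))) = 1/(219226 + ((-198446 - 108904)*(-215667 - 10409) - 1*(-103563))) = 1/(219226 + (-307350*(-226076) + 103563)) = 1/(219226 + (69484458600 + 103563)) = 1/(219226 + 69484562163) = 1/69484781389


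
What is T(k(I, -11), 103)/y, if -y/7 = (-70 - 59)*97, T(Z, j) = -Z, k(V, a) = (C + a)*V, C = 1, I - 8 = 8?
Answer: 160/87591 ≈ 0.0018267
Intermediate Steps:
I = 16 (I = 8 + 8 = 16)
k(V, a) = V*(1 + a) (k(V, a) = (1 + a)*V = V*(1 + a))
y = 87591 (y = -7*(-70 - 59)*97 = -(-903)*97 = -7*(-12513) = 87591)
T(k(I, -11), 103)/y = -16*(1 - 11)/87591 = -16*(-10)*(1/87591) = -1*(-160)*(1/87591) = 160*(1/87591) = 160/87591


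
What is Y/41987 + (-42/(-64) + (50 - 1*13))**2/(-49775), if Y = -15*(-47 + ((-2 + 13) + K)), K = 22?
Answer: -182772937/7782038528 ≈ -0.023486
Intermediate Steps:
Y = 210 (Y = -15*(-47 + ((-2 + 13) + 22)) = -15*(-47 + (11 + 22)) = -15*(-47 + 33) = -15*(-14) = 210)
Y/41987 + (-42/(-64) + (50 - 1*13))**2/(-49775) = 210/41987 + (-42/(-64) + (50 - 1*13))**2/(-49775) = 210*(1/41987) + (-42*(-1/64) + (50 - 13))**2*(-1/49775) = 210/41987 + (21/32 + 37)**2*(-1/49775) = 210/41987 + (1205/32)**2*(-1/49775) = 210/41987 + (1452025/1024)*(-1/49775) = 210/41987 - 58081/2038784 = -182772937/7782038528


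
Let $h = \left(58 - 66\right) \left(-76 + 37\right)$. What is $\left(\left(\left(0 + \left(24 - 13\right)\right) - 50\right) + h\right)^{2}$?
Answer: $74529$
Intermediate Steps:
$h = 312$ ($h = \left(-8\right) \left(-39\right) = 312$)
$\left(\left(\left(0 + \left(24 - 13\right)\right) - 50\right) + h\right)^{2} = \left(\left(\left(0 + \left(24 - 13\right)\right) - 50\right) + 312\right)^{2} = \left(\left(\left(0 + 11\right) - 50\right) + 312\right)^{2} = \left(\left(11 - 50\right) + 312\right)^{2} = \left(-39 + 312\right)^{2} = 273^{2} = 74529$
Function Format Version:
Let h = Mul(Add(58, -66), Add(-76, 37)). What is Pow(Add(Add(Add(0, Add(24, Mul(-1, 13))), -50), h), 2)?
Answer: 74529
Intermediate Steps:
h = 312 (h = Mul(-8, -39) = 312)
Pow(Add(Add(Add(0, Add(24, Mul(-1, 13))), -50), h), 2) = Pow(Add(Add(Add(0, Add(24, Mul(-1, 13))), -50), 312), 2) = Pow(Add(Add(Add(0, Add(24, -13)), -50), 312), 2) = Pow(Add(Add(Add(0, 11), -50), 312), 2) = Pow(Add(Add(11, -50), 312), 2) = Pow(Add(-39, 312), 2) = Pow(273, 2) = 74529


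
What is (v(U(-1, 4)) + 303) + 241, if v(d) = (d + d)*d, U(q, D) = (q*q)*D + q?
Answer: 562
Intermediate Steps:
U(q, D) = q + D*q**2 (U(q, D) = q**2*D + q = D*q**2 + q = q + D*q**2)
v(d) = 2*d**2 (v(d) = (2*d)*d = 2*d**2)
(v(U(-1, 4)) + 303) + 241 = (2*(-(1 + 4*(-1)))**2 + 303) + 241 = (2*(-(1 - 4))**2 + 303) + 241 = (2*(-1*(-3))**2 + 303) + 241 = (2*3**2 + 303) + 241 = (2*9 + 303) + 241 = (18 + 303) + 241 = 321 + 241 = 562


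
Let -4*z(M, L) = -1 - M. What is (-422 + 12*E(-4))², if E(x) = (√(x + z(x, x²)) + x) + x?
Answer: 267640 - 6216*I*√19 ≈ 2.6764e+5 - 27095.0*I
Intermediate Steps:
z(M, L) = ¼ + M/4 (z(M, L) = -(-1 - M)/4 = ¼ + M/4)
E(x) = √(¼ + 5*x/4) + 2*x (E(x) = (√(x + (¼ + x/4)) + x) + x = (√(¼ + 5*x/4) + x) + x = (x + √(¼ + 5*x/4)) + x = √(¼ + 5*x/4) + 2*x)
(-422 + 12*E(-4))² = (-422 + 12*(√(1 + 5*(-4))/2 + 2*(-4)))² = (-422 + 12*(√(1 - 20)/2 - 8))² = (-422 + 12*(√(-19)/2 - 8))² = (-422 + 12*((I*√19)/2 - 8))² = (-422 + 12*(I*√19/2 - 8))² = (-422 + 12*(-8 + I*√19/2))² = (-422 + (-96 + 6*I*√19))² = (-518 + 6*I*√19)²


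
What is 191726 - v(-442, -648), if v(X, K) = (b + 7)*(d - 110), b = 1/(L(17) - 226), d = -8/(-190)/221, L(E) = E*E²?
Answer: 222850527370/1157689 ≈ 1.9250e+5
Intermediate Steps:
L(E) = E³
d = 4/20995 (d = -8*(-1/190)*(1/221) = (4/95)*(1/221) = 4/20995 ≈ 0.00019052)
b = 1/4687 (b = 1/(17³ - 226) = 1/(4913 - 226) = 1/4687 ≈ 0.00021336)
v(X, K) = -891446156/1157689 (v(X, K) = (1/4687 + 7)*(4/20995 - 110) = (32810/4687)*(-2309446/20995) = -891446156/1157689)
191726 - v(-442, -648) = 191726 - 1*(-891446156/1157689) = 191726 + 891446156/1157689 = 222850527370/1157689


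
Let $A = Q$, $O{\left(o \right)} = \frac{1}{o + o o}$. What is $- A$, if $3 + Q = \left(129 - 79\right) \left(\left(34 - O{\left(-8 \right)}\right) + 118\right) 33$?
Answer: $- \frac{7021491}{28} \approx -2.5077 \cdot 10^{5}$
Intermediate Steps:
$O{\left(o \right)} = \frac{1}{o + o^{2}}$
$Q = \frac{7021491}{28}$ ($Q = -3 + \left(129 - 79\right) \left(\left(34 - \frac{1}{\left(-8\right) \left(1 - 8\right)}\right) + 118\right) 33 = -3 + 50 \left(\left(34 - - \frac{1}{8 \left(-7\right)}\right) + 118\right) 33 = -3 + 50 \left(\left(34 - \left(- \frac{1}{8}\right) \left(- \frac{1}{7}\right)\right) + 118\right) 33 = -3 + 50 \left(\left(34 - \frac{1}{56}\right) + 118\right) 33 = -3 + 50 \left(\frac{1903}{56} + 118\right) 33 = -3 + 50 \cdot \frac{8511}{56} \cdot 33 = -3 + \frac{212775}{28} \cdot 33 = -3 + \frac{7021575}{28} = \frac{7021491}{28} \approx 2.5077 \cdot 10^{5}$)
$A = \frac{7021491}{28} \approx 2.5077 \cdot 10^{5}$
$- A = \left(-1\right) \frac{7021491}{28} = - \frac{7021491}{28}$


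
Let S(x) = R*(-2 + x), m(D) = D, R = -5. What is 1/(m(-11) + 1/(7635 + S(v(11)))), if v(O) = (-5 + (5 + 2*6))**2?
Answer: -6925/76174 ≈ -0.090910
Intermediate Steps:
v(O) = 144 (v(O) = (-5 + (5 + 12))**2 = (-5 + 17)**2 = 12**2 = 144)
S(x) = 10 - 5*x (S(x) = -5*(-2 + x) = 10 - 5*x)
1/(m(-11) + 1/(7635 + S(v(11)))) = 1/(-11 + 1/(7635 + (10 - 5*144))) = 1/(-11 + 1/(7635 + (10 - 720))) = 1/(-11 + 1/(7635 - 710)) = 1/(-11 + 1/6925) = 1/(-76174/6925) = -6925/76174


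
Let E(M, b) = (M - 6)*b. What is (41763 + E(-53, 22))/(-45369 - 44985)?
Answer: -40465/90354 ≈ -0.44785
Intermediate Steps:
E(M, b) = b*(-6 + M) (E(M, b) = (-6 + M)*b = b*(-6 + M))
(41763 + E(-53, 22))/(-45369 - 44985) = (41763 + 22*(-6 - 53))/(-45369 - 44985) = (41763 + 22*(-59))/(-90354) = (41763 - 1298)*(-1/90354) = 40465*(-1/90354) = -40465/90354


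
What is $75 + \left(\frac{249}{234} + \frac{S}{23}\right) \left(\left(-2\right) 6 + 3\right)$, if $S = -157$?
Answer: $\frac{75861}{598} \approx 126.86$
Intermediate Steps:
$75 + \left(\frac{249}{234} + \frac{S}{23}\right) \left(\left(-2\right) 6 + 3\right) = 75 + \left(\frac{249}{234} - \frac{157}{23}\right) \left(\left(-2\right) 6 + 3\right) = 75 + \left(249 \cdot \frac{1}{234} - \frac{157}{23}\right) \left(-12 + 3\right) = 75 + \left(\frac{83}{78} - \frac{157}{23}\right) \left(-9\right) = 75 - - \frac{31011}{598} = 75 + \frac{31011}{598} = \frac{75861}{598}$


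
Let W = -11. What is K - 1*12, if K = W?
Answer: -23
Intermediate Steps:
K = -11
K - 1*12 = -11 - 1*12 = -11 - 12 = -23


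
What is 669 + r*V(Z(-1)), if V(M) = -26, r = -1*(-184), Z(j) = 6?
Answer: -4115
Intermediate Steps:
r = 184
669 + r*V(Z(-1)) = 669 + 184*(-26) = 669 - 4784 = -4115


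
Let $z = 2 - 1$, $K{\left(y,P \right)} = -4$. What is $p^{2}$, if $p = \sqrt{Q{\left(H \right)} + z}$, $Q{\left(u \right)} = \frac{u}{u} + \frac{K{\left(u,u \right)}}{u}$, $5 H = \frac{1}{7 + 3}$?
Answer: $-198$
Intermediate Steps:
$z = 1$ ($z = 2 - 1 = 1$)
$H = \frac{1}{50}$ ($H = \frac{1}{5 \left(7 + 3\right)} = \frac{1}{5 \cdot 10} = \frac{1}{5} \cdot \frac{1}{10} = \frac{1}{50} \approx 0.02$)
$Q{\left(u \right)} = 1 - \frac{4}{u}$ ($Q{\left(u \right)} = \frac{u}{u} - \frac{4}{u} = 1 - \frac{4}{u}$)
$p = 3 i \sqrt{22}$ ($p = \sqrt{\frac{1}{\frac{1}{50}} \left(-4 + \frac{1}{50}\right) + 1} = \sqrt{50 \left(- \frac{199}{50}\right) + 1} = \sqrt{-199 + 1} = \sqrt{-198} = 3 i \sqrt{22} \approx 14.071 i$)
$p^{2} = \left(3 i \sqrt{22}\right)^{2} = -198$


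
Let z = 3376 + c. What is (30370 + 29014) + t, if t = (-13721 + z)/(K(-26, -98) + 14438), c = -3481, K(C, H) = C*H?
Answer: 504341399/8493 ≈ 59383.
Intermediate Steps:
z = -105 (z = 3376 - 3481 = -105)
t = -6913/8493 (t = (-13721 - 105)/(-26*(-98) + 14438) = -13826/(2548 + 14438) = -13826/16986 = -13826*1/16986 = -6913/8493 ≈ -0.81396)
(30370 + 29014) + t = (30370 + 29014) - 6913/8493 = 59384 - 6913/8493 = 504341399/8493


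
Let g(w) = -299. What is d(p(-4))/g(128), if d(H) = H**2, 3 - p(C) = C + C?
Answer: -121/299 ≈ -0.40468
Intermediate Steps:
p(C) = 3 - 2*C (p(C) = 3 - (C + C) = 3 - 2*C)
d(p(-4))/g(128) = (3 - 2*(-4))**2/(-299) = (3 + 8)**2*(-1/299) = 11**2*(-1/299) = 121*(-1/299) = -121/299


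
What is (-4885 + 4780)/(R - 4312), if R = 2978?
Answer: 105/1334 ≈ 0.078711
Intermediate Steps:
(-4885 + 4780)/(R - 4312) = (-4885 + 4780)/(2978 - 4312) = -105/(-1334) = -105*(-1/1334) = 105/1334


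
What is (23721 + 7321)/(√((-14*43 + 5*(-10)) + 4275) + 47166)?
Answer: 133102452/202238903 - 2822*√3623/202238903 ≈ 0.65730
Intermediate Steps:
(23721 + 7321)/(√((-14*43 + 5*(-10)) + 4275) + 47166) = 31042/(√((-602 - 50) + 4275) + 47166) = 31042/(√(-652 + 4275) + 47166) = 31042/(√3623 + 47166) = 31042/(47166 + √3623)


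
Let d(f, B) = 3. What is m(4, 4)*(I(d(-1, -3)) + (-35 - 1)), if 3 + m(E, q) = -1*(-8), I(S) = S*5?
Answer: -105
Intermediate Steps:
I(S) = 5*S
m(E, q) = 5 (m(E, q) = -3 - 1*(-8) = -3 + 8 = 5)
m(4, 4)*(I(d(-1, -3)) + (-35 - 1)) = 5*(5*3 + (-35 - 1)) = 5*(15 - 36) = 5*(-21) = -105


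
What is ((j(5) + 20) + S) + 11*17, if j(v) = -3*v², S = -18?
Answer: 114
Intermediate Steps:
((j(5) + 20) + S) + 11*17 = ((-3*5² + 20) - 18) + 11*17 = ((-3*25 + 20) - 18) + 187 = ((-75 + 20) - 18) + 187 = (-55 - 18) + 187 = -73 + 187 = 114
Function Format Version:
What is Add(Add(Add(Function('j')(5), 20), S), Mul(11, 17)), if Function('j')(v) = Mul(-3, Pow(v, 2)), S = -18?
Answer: 114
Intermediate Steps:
Add(Add(Add(Function('j')(5), 20), S), Mul(11, 17)) = Add(Add(Add(Mul(-3, Pow(5, 2)), 20), -18), Mul(11, 17)) = Add(Add(Add(Mul(-3, 25), 20), -18), 187) = Add(Add(Add(-75, 20), -18), 187) = Add(Add(-55, -18), 187) = Add(-73, 187) = 114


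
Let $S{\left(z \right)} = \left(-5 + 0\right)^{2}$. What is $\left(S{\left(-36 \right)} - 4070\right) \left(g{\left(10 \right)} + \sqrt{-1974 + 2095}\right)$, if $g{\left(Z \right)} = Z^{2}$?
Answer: $-448995$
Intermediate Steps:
$S{\left(z \right)} = 25$ ($S{\left(z \right)} = \left(-5\right)^{2} = 25$)
$\left(S{\left(-36 \right)} - 4070\right) \left(g{\left(10 \right)} + \sqrt{-1974 + 2095}\right) = \left(25 - 4070\right) \left(10^{2} + \sqrt{-1974 + 2095}\right) = - 4045 \left(100 + \sqrt{121}\right) = - 4045 \left(100 + 11\right) = \left(-4045\right) 111 = -448995$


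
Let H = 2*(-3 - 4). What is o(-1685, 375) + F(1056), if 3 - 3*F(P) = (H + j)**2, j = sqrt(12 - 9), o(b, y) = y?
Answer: 929/3 + 28*sqrt(3)/3 ≈ 325.83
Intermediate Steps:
H = -14 (H = 2*(-7) = -14)
j = sqrt(3) ≈ 1.7320
F(P) = 1 - (-14 + sqrt(3))**2/3
o(-1685, 375) + F(1056) = 375 + (-196/3 + 28*sqrt(3)/3) = 929/3 + 28*sqrt(3)/3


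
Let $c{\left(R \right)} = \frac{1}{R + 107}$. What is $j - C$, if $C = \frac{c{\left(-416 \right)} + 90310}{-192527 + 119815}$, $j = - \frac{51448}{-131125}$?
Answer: $\frac{4815080658209}{2946117549000} \approx 1.6344$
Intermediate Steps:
$c{\left(R \right)} = \frac{1}{107 + R}$
$j = \frac{51448}{131125}$ ($j = \left(-51448\right) \left(- \frac{1}{131125}\right) = \frac{51448}{131125} \approx 0.39236$)
$C = - \frac{27905789}{22468008}$ ($C = \frac{\frac{1}{107 - 416} + 90310}{-192527 + 119815} = \frac{\frac{1}{-309} + 90310}{-72712} = \left(- \frac{1}{309} + 90310\right) \left(- \frac{1}{72712}\right) = \frac{27905789}{309} \left(- \frac{1}{72712}\right) = - \frac{27905789}{22468008} \approx -1.242$)
$j - C = \frac{51448}{131125} - - \frac{27905789}{22468008} = \frac{51448}{131125} + \frac{27905789}{22468008} = \frac{4815080658209}{2946117549000}$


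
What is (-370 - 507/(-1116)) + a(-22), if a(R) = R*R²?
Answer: -4098527/372 ≈ -11018.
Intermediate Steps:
a(R) = R³
(-370 - 507/(-1116)) + a(-22) = (-370 - 507/(-1116)) + (-22)³ = (-370 - 507*(-1/1116)) - 10648 = (-370 + 169/372) - 10648 = -137471/372 - 10648 = -4098527/372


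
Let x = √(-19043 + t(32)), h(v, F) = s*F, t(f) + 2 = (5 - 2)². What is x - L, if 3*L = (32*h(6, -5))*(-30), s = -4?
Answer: 6400 + 2*I*√4759 ≈ 6400.0 + 137.97*I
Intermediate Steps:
t(f) = 7 (t(f) = -2 + (5 - 2)² = -2 + 3² = -2 + 9 = 7)
h(v, F) = -4*F
L = -6400 (L = ((32*(-4*(-5)))*(-30))/3 = ((32*20)*(-30))/3 = (640*(-30))/3 = (⅓)*(-19200) = -6400)
x = 2*I*√4759 (x = √(-19043 + 7) = √(-19036) = 2*I*√4759 ≈ 137.97*I)
x - L = 2*I*√4759 - 1*(-6400) = 2*I*√4759 + 6400 = 6400 + 2*I*√4759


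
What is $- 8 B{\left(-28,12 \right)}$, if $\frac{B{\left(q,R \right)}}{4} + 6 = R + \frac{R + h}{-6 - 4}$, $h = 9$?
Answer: $- \frac{624}{5} \approx -124.8$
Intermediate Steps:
$B{\left(q,R \right)} = - \frac{138}{5} + \frac{18 R}{5}$ ($B{\left(q,R \right)} = -24 + 4 \left(R + \frac{R + 9}{-6 - 4}\right) = -24 + 4 \left(R + \frac{9 + R}{-10}\right) = -24 + 4 \left(R + \left(9 + R\right) \left(- \frac{1}{10}\right)\right) = -24 + 4 \left(R - \left(\frac{9}{10} + \frac{R}{10}\right)\right) = -24 + 4 \left(- \frac{9}{10} + \frac{9 R}{10}\right) = -24 + \left(- \frac{18}{5} + \frac{18 R}{5}\right) = - \frac{138}{5} + \frac{18 R}{5}$)
$- 8 B{\left(-28,12 \right)} = - 8 \left(- \frac{138}{5} + \frac{18}{5} \cdot 12\right) = - 8 \left(- \frac{138}{5} + \frac{216}{5}\right) = \left(-8\right) \frac{78}{5} = - \frac{624}{5}$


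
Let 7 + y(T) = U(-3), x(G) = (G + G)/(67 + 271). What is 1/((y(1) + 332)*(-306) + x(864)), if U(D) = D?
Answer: -169/16651044 ≈ -1.0150e-5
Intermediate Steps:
x(G) = G/169 (x(G) = (2*G)/338 = (2*G)*(1/338) = G/169)
y(T) = -10 (y(T) = -7 - 3 = -10)
1/((y(1) + 332)*(-306) + x(864)) = 1/((-10 + 332)*(-306) + (1/169)*864) = 1/(322*(-306) + 864/169) = 1/(-98532 + 864/169) = 1/(-16651044/169) = -169/16651044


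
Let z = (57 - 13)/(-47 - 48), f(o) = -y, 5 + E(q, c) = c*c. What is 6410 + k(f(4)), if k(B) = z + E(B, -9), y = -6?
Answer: 616126/95 ≈ 6485.5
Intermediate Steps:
E(q, c) = -5 + c² (E(q, c) = -5 + c*c = -5 + c²)
f(o) = 6 (f(o) = -1*(-6) = 6)
z = -44/95 (z = 44/(-95) = 44*(-1/95) = -44/95 ≈ -0.46316)
k(B) = 7176/95 (k(B) = -44/95 + (-5 + (-9)²) = -44/95 + (-5 + 81) = -44/95 + 76 = 7176/95)
6410 + k(f(4)) = 6410 + 7176/95 = 616126/95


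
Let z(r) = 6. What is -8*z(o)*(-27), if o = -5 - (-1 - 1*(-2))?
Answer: 1296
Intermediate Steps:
o = -6 (o = -5 - (-1 + 2) = -5 - 1*1 = -5 - 1 = -6)
-8*z(o)*(-27) = -8*6*(-27) = -48*(-27) = 1296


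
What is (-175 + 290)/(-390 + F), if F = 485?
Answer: 23/19 ≈ 1.2105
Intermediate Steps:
(-175 + 290)/(-390 + F) = (-175 + 290)/(-390 + 485) = 115/95 = 115*(1/95) = 23/19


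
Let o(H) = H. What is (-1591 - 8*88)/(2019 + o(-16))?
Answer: -2295/2003 ≈ -1.1458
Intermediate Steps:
(-1591 - 8*88)/(2019 + o(-16)) = (-1591 - 8*88)/(2019 - 16) = (-1591 - 704)/2003 = -2295*1/2003 = -2295/2003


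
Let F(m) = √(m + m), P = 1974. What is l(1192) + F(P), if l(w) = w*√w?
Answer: 2*√987 + 2384*√298 ≈ 41217.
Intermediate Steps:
l(w) = w^(3/2)
F(m) = √2*√m (F(m) = √(2*m) = √2*√m)
l(1192) + F(P) = 1192^(3/2) + √2*√1974 = 2384*√298 + 2*√987 = 2*√987 + 2384*√298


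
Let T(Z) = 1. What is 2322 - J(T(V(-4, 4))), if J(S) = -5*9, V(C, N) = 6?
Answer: 2367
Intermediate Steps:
J(S) = -45
2322 - J(T(V(-4, 4))) = 2322 - 1*(-45) = 2322 + 45 = 2367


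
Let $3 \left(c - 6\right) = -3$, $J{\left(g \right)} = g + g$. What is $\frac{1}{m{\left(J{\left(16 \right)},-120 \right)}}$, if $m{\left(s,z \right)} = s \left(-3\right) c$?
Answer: $- \frac{1}{480} \approx -0.0020833$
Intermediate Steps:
$J{\left(g \right)} = 2 g$
$c = 5$ ($c = 6 + \frac{1}{3} \left(-3\right) = 6 - 1 = 5$)
$m{\left(s,z \right)} = - 15 s$ ($m{\left(s,z \right)} = s \left(-3\right) 5 = - 3 s 5 = - 15 s$)
$\frac{1}{m{\left(J{\left(16 \right)},-120 \right)}} = \frac{1}{\left(-15\right) 2 \cdot 16} = \frac{1}{\left(-15\right) 32} = \frac{1}{-480} = - \frac{1}{480}$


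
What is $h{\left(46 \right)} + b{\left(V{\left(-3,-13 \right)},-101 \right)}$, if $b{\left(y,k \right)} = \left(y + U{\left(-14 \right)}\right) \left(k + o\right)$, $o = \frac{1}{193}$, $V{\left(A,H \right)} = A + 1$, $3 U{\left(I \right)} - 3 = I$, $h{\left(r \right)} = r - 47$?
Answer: $\frac{330785}{579} \approx 571.3$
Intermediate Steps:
$h{\left(r \right)} = -47 + r$
$U{\left(I \right)} = 1 + \frac{I}{3}$
$V{\left(A,H \right)} = 1 + A$
$o = \frac{1}{193} \approx 0.0051813$
$b{\left(y,k \right)} = \left(- \frac{11}{3} + y\right) \left(\frac{1}{193} + k\right)$ ($b{\left(y,k \right)} = \left(y + \left(1 + \frac{1}{3} \left(-14\right)\right)\right) \left(k + \frac{1}{193}\right) = \left(y + \left(1 - \frac{14}{3}\right)\right) \left(\frac{1}{193} + k\right) = \left(y - \frac{11}{3}\right) \left(\frac{1}{193} + k\right) = \left(- \frac{11}{3} + y\right) \left(\frac{1}{193} + k\right)$)
$h{\left(46 \right)} + b{\left(V{\left(-3,-13 \right)},-101 \right)} = \left(-47 + 46\right) - \left(- \frac{214412}{579} + \frac{19492 \left(1 - 3\right)}{193}\right) = -1 + \left(- \frac{11}{579} + \frac{1111}{3} + \frac{1}{193} \left(-2\right) - -202\right) = -1 + \left(- \frac{11}{579} + \frac{1111}{3} - \frac{2}{193} + 202\right) = -1 + \frac{331364}{579} = \frac{330785}{579}$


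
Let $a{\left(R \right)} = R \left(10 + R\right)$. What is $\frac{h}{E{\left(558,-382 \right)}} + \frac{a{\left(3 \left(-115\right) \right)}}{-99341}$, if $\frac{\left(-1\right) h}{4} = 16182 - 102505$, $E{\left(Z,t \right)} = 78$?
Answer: $\frac{17146318861}{3874299} \approx 4425.7$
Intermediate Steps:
$h = 345292$ ($h = - 4 \left(16182 - 102505\right) = \left(-4\right) \left(-86323\right) = 345292$)
$\frac{h}{E{\left(558,-382 \right)}} + \frac{a{\left(3 \left(-115\right) \right)}}{-99341} = \frac{345292}{78} + \frac{3 \left(-115\right) \left(10 + 3 \left(-115\right)\right)}{-99341} = 345292 \cdot \frac{1}{78} + - 345 \left(10 - 345\right) \left(- \frac{1}{99341}\right) = \frac{172646}{39} + \left(-345\right) \left(-335\right) \left(- \frac{1}{99341}\right) = \frac{172646}{39} + 115575 \left(- \frac{1}{99341}\right) = \frac{172646}{39} - \frac{115575}{99341} = \frac{17146318861}{3874299}$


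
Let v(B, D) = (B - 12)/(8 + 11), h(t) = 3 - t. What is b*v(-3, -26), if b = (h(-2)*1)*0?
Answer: 0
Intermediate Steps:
v(B, D) = -12/19 + B/19 (v(B, D) = (-12 + B)/19 = (-12 + B)*(1/19) = -12/19 + B/19)
b = 0 (b = ((3 - 1*(-2))*1)*0 = ((3 + 2)*1)*0 = (5*1)*0 = 5*0 = 0)
b*v(-3, -26) = 0*(-12/19 + (1/19)*(-3)) = 0*(-12/19 - 3/19) = 0*(-15/19) = 0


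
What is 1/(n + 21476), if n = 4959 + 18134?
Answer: 1/44569 ≈ 2.2437e-5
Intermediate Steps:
n = 23093
1/(n + 21476) = 1/(23093 + 21476) = 1/44569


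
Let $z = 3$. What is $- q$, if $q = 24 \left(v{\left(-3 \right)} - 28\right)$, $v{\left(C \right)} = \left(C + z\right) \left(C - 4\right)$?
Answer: $672$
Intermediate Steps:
$v{\left(C \right)} = \left(-4 + C\right) \left(3 + C\right)$ ($v{\left(C \right)} = \left(C + 3\right) \left(C - 4\right) = \left(3 + C\right) \left(-4 + C\right) = \left(-4 + C\right) \left(3 + C\right)$)
$q = -672$ ($q = 24 \left(\left(-12 + \left(-3\right)^{2} - -3\right) - 28\right) = 24 \left(\left(-12 + 9 + 3\right) - 28\right) = 24 \left(0 - 28\right) = 24 \left(-28\right) = -672$)
$- q = \left(-1\right) \left(-672\right) = 672$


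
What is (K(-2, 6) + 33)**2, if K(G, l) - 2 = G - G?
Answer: 1225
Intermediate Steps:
K(G, l) = 2 (K(G, l) = 2 + (G - G) = 2 + 0 = 2)
(K(-2, 6) + 33)**2 = (2 + 33)**2 = 35**2 = 1225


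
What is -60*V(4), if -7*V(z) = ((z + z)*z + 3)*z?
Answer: 1200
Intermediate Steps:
V(z) = -z*(3 + 2*z²)/7 (V(z) = -((z + z)*z + 3)*z/7 = -((2*z)*z + 3)*z/7 = -(2*z² + 3)*z/7 = -(3 + 2*z²)*z/7 = -z*(3 + 2*z²)/7)
-60*V(4) = -(-60)*4*(3 + 2*4²)/7 = -(-60)*4*(3 + 2*16)/7 = -(-60)*4*(3 + 32)/7 = -(-60)*4*35/7 = -60*(-20) = 1200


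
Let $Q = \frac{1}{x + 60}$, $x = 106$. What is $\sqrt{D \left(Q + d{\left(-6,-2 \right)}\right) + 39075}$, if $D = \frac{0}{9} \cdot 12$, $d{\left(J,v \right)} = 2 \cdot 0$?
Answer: $5 \sqrt{1563} \approx 197.67$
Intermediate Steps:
$d{\left(J,v \right)} = 0$
$D = 0$ ($D = 0 \cdot \frac{1}{9} \cdot 12 = 0 \cdot 12 = 0$)
$Q = \frac{1}{166}$ ($Q = \frac{1}{106 + 60} = \frac{1}{166} \approx 0.0060241$)
$\sqrt{D \left(Q + d{\left(-6,-2 \right)}\right) + 39075} = \sqrt{0 \left(\frac{1}{166} + 0\right) + 39075} = \sqrt{0 \cdot \frac{1}{166} + 39075} = \sqrt{0 + 39075} = \sqrt{39075} = 5 \sqrt{1563}$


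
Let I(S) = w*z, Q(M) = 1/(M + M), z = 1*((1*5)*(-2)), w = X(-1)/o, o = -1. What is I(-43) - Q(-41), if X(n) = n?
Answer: -819/82 ≈ -9.9878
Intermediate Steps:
w = 1 (w = -1/(-1) = -1*(-1) = 1)
z = -10 (z = 1*(5*(-2)) = 1*(-10) = -10)
Q(M) = 1/(2*M)
I(S) = -10 (I(S) = 1*(-10) = -10)
I(-43) - Q(-41) = -10 - 1/(2*(-41)) = -10 - (-1)/(2*41) = -10 - 1*(-1/82) = -10 + 1/82 = -819/82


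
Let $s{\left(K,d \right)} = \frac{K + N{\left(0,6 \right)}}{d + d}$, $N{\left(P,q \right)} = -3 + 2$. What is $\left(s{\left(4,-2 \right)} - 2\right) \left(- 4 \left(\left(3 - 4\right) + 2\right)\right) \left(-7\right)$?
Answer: $-77$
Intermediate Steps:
$N{\left(P,q \right)} = -1$
$s{\left(K,d \right)} = \frac{-1 + K}{2 d}$ ($s{\left(K,d \right)} = \frac{K - 1}{d + d} = \frac{-1 + K}{2 d}$)
$\left(s{\left(4,-2 \right)} - 2\right) \left(- 4 \left(\left(3 - 4\right) + 2\right)\right) \left(-7\right) = \left(\frac{-1 + 4}{2 \left(-2\right)} - 2\right) \left(- 4 \left(\left(3 - 4\right) + 2\right)\right) \left(-7\right) = \left(\frac{1}{2} \left(- \frac{1}{2}\right) 3 - 2\right) \left(- 4 \left(-1 + 2\right)\right) \left(-7\right) = \left(- \frac{3}{4} - 2\right) \left(\left(-4\right) 1\right) \left(-7\right) = \left(- \frac{11}{4}\right) \left(-4\right) \left(-7\right) = 11 \left(-7\right) = -77$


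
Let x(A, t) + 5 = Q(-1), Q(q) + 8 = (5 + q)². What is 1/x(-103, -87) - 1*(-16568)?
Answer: 49705/3 ≈ 16568.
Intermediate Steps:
Q(q) = -8 + (5 + q)²
x(A, t) = 3 (x(A, t) = -5 + (-8 + (5 - 1)²) = -5 + (-8 + 4²) = -5 + (-8 + 16) = -5 + 8 = 3)
1/x(-103, -87) - 1*(-16568) = 1/3 - 1*(-16568) = ⅓ + 16568 = 49705/3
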